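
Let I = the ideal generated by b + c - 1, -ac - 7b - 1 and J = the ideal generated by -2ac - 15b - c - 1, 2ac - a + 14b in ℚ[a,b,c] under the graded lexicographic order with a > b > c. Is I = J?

Two ideals are equal iff their reduced Gröbner bases coincide (the reduced basis is unique for a fixed ordering).
Buchberger on the first generating set:
f_1 = b + c - 1, LT = b.
f_2 = -ac - 7b - 1, LT = ac.

The S-polynomials (S(f_1,f_2)) all reduce to 0 modulo the current basis, so we have a Gröbner basis.
Inter-reduce: drop elements whose leading term is divisible by another's, tail-reduce, and make monic.
Reduced Gröbner basis: {ac - 7c + 8, b + c - 1}.

Buchberger on the second generating set:
h_1 = -2ac - 15b - c - 1, LT = ac.
h_2 = 2ac - a + 14b, LT = ac.

S(h_1,h_2): lcm = ac. S = ½a + ½b + ½c + ½.
  leading term a: no divisor's leading term divides it; move ½a to the remainder.
  leading term b: no divisor's leading term divides it; move ½b to the remainder.
  leading term c: no divisor's leading term divides it; move ½c to the remainder.
  leading term 1: no divisor's leading term divides it; move ½ to the remainder.
  remainder ½a + ½b + ½c + ½ ≠ 0; add k_3 = ½a + ½b + ½c + ½ to the basis.

S(h_1,k_3): lcm = ac. S = -bc - c² + 15/2b - ½c + ½.
  leading term bc: no divisor's leading term divides it; move -bc to the remainder.
  leading term c²: no divisor's leading term divides it; move -c² to the remainder.
  leading term b: no divisor's leading term divides it; move 15/2b to the remainder.
  leading term c: no divisor's leading term divides it; move -½c to the remainder.
  leading term 1: no divisor's leading term divides it; move ½ to the remainder.
  remainder -bc - c² + 15/2b - ½c + ½ ≠ 0; add k_4 = -bc - c² + 15/2b - ½c + ½ to the basis.

The other S-polynomials (S(h_2,k_3), S(h_1,k_4), S(h_2,k_4), S(k_3,k_4)) all reduce to 0 modulo the current basis, so we have a Gröbner basis.
Inter-reduce: drop elements whose leading term is divisible by another's, tail-reduce, and make monic.
Reduced Gröbner basis: {bc + c² - 15/2b + ½c - ½, a + b + c + 1}.

Since the reduced bases disagree, the two ideals are not the same.

No, the ideals differ.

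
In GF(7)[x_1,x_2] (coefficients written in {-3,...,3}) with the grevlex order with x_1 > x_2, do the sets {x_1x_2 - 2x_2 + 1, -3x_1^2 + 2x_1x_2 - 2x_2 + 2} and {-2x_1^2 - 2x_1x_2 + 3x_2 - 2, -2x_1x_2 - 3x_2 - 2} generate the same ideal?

Since reduced Gröbner bases are canonical representatives of ideals under a given ordering, it suffices to compute and compare them.
Buchberger on the first generating set:
f_1 = x_1x_2 - 2x_2 + 1, LT = x_1x_2.
f_2 = -3x_1^2 + 2x_1x_2 - 2x_2 + 2, LT = x_1^2.

S(f_1,f_2): lcm = x_1^2x_2. S = 3x_1x_2^2 - 2x_1x_2 - 3x_2^2 + x_1 + 3x_2.
  reduce S modulo (f_1, f_2):
  remainder 3x_2^2 + x_1 + 3x_2 + 2 ≠ 0; add g_3 = 3x_2^2 + x_1 + 3x_2 + 2 to the basis.

The other S-polynomials (S(f_1,g_3), S(f_2,g_3)) all reduce to 0 modulo the current basis, so we have a Gröbner basis.
Inter-reduce: drop elements whose leading term is divisible by another's, tail-reduce, and make monic.
Reduced Gröbner basis: {x_1^2 - 3x_2, x_1x_2 - 2x_2 + 1, x_2^2 - 2x_1 + x_2 + 3}.

Buchberger on the second generating set:
h_1 = -2x_1^2 - 2x_1x_2 + 3x_2 - 2, LT = x_1^2.
h_2 = -2x_1x_2 - 3x_2 - 2, LT = x_1x_2.

S(h_1,h_2): lcm = x_1^2x_2. S = x_1x_2^2 + 2x_1x_2 + 2x_2^2 - x_1 + x_2.
  reduce S modulo (h_1, h_2):
  remainder -3x_2^2 - x_1 - 3x_2 - 2 ≠ 0; add k_3 = -3x_2^2 - x_1 - 3x_2 - 2 to the basis.

The other S-polynomials (S(h_1,k_3), S(h_2,k_3)) all reduce to 0 modulo the current basis, so we have a Gröbner basis.
Inter-reduce: drop elements whose leading term is divisible by another's, tail-reduce, and make monic.
Reduced Gröbner basis: {x_1^2 - 3x_2, x_1x_2 - 2x_2 + 1, x_2^2 - 2x_1 + x_2 + 3}.

Same reduced basis, so the two generating sets span the same ideal.

Yes, the ideals are equal.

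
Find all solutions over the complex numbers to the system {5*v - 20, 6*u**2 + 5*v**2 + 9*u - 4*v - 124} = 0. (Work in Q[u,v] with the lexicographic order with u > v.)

Compute a lex Gröbner basis by Buchberger's algorithm.
f_1 = 5*v - 20, LT = v.
f_2 = 6*u**2 + 9*u + 5*v**2 - 4*v - 124, LT = u**2.

The S-polynomials (S(f_1,f_2)) all reduce to 0 modulo the current basis, so we have a Gröbner basis.
Inter-reduce: drop elements whose leading term is divisible by another's, tail-reduce, and make monic.
Reduced Gröbner basis: {u**2 + 3/2*u - 10, v - 4}.

Since the basis is lex-ordered, v - 4 is univariate in v. Its roots are {4}. Back-substituting each root into the other basis elements fixes the other coordinates.
  v = 4: the earlier basis element becomes u**2 + 3/2*u - 10 = 0, giving u = -4, 5/2 — points (-4, 4), (5/2, 4).

{(-4, 4), (5/2, 4)}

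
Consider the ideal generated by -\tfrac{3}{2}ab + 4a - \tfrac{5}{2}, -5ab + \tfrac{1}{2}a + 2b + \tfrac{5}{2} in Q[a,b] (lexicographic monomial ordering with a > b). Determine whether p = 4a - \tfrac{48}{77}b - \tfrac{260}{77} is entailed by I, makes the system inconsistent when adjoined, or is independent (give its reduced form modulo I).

4a - \tfrac{48}{77}b - \tfrac{260}{77} lies in I (it reduces to 0).

First compute the reduced Gröbner basis of I by Buchberger's algorithm.
f_1 = -\tfrac{3}{2}ab + 4a - \tfrac{5}{2}, LT = ab.
f_2 = -5ab + \tfrac{1}{2}a + 2b + \tfrac{5}{2}, LT = ab.

S(f_1,f_2): lcm = ab. S = -\tfrac{77}{30}a + \tfrac{2}{5}b + \tfrac{13}{6}.
  leading term a: no divisor's leading term divides it; move -\tfrac{77}{30}a to the remainder.
  leading term b: no divisor's leading term divides it; move \tfrac{2}{5}b to the remainder.
  leading term 1: no divisor's leading term divides it; move \tfrac{13}{6} to the remainder.
  remainder -\tfrac{77}{30}a + \tfrac{2}{5}b + \tfrac{13}{6} ≠ 0; add h_3 = -\tfrac{77}{30}a + \tfrac{2}{5}b + \tfrac{13}{6} to the basis.

S(f_1,h_3): lcm = ab. S = -\tfrac{8}{3}a + \tfrac{12}{77}b^{2} + \tfrac{65}{77}b + \tfrac{5}{3}.
  leading term a: subtract (\tfrac{80}{77})·h_3 from -\tfrac{8}{3}a + \tfrac{12}{77}b^{2} + \tfrac{65}{77}b + \tfrac{5}{3} → \tfrac{12}{77}b^{2} + \tfrac{3}{7}b - \tfrac{45}{77}
  leading term b^{2}: no divisor's leading term divides it; move \tfrac{12}{77}b^{2} to the remainder.
  leading term b: no divisor's leading term divides it; move \tfrac{3}{7}b to the remainder.
  leading term 1: no divisor's leading term divides it; move -\tfrac{45}{77} to the remainder.
  remainder \tfrac{12}{77}b^{2} + \tfrac{3}{7}b - \tfrac{45}{77} ≠ 0; add h_4 = \tfrac{12}{77}b^{2} + \tfrac{3}{7}b - \tfrac{45}{77} to the basis.

S(f_2,h_3): lcm = ab. S = -\tfrac{1}{10}a + \tfrac{12}{77}b^{2} + \tfrac{171}{385}b - \tfrac{1}{2}.
  leading term a: subtract (\tfrac{3}{77})·h_3 from -\tfrac{1}{10}a + \tfrac{12}{77}b^{2} + \tfrac{171}{385}b - \tfrac{1}{2} → \tfrac{12}{77}b^{2} + \tfrac{3}{7}b - \tfrac{45}{77}
  leading term b^{2}: subtract (1)·h_4 from \tfrac{12}{77}b^{2} + \tfrac{3}{7}b - \tfrac{45}{77} → 0
  remainder 0.

S(f_1,h_4): lcm = ab^{2}. S = -\tfrac{65}{12}ab + \tfrac{15}{4}a + \tfrac{5}{3}b.
  leading term ab: subtract (\tfrac{65}{18})·f_1 from -\tfrac{65}{12}ab + \tfrac{15}{4}a + \tfrac{5}{3}b → -\tfrac{385}{36}a + \tfrac{5}{3}b + \tfrac{325}{36}
  leading term a: subtract (\tfrac{25}{6})·h_3 from -\tfrac{385}{36}a + \tfrac{5}{3}b + \tfrac{325}{36} → 0
  remainder 0.

S(f_2,h_4): lcm = ab^{2}. S = -\tfrac{57}{20}ab + \tfrac{15}{4}a - \tfrac{2}{5}b^{2} - \tfrac{1}{2}b.
  leading term ab: subtract (\tfrac{19}{10})·f_1 from -\tfrac{57}{20}ab + \tfrac{15}{4}a - \tfrac{2}{5}b^{2} - \tfrac{1}{2}b → -\tfrac{77}{20}a - \tfrac{2}{5}b^{2} - \tfrac{1}{2}b + \tfrac{19}{4}
  leading term a: subtract (\tfrac{3}{2})·h_3 from -\tfrac{77}{20}a - \tfrac{2}{5}b^{2} - \tfrac{1}{2}b + \tfrac{19}{4} → -\tfrac{2}{5}b^{2} - \tfrac{11}{10}b + \tfrac{3}{2}
  leading term b^{2}: subtract (-\tfrac{77}{30})·h_4 from -\tfrac{2}{5}b^{2} - \tfrac{11}{10}b + \tfrac{3}{2} → 0
  remainder 0.

S(h_3,h_4): leading monomials are coprime, so the S-polynomial reduces to 0 (Buchberger's first criterion).
Every S-polynomial of the final basis reduces to 0, so we have a Gröbner basis.
Inter-reduce: drop elements whose leading term is divisible by another's, tail-reduce, and make monic.
Reduced Gröbner basis: {a - \tfrac{12}{77}b - \tfrac{65}{77}, b^{2} + \tfrac{11}{4}b - \tfrac{15}{4}}.
Label its elements g_1 = a - \tfrac{12}{77}b - \tfrac{65}{77}, g_2 = b^{2} + \tfrac{11}{4}b - \tfrac{15}{4}.

Reduce p = 4a - \tfrac{48}{77}b - \tfrac{260}{77} modulo G:
  leading term a: subtract (4)·g_1 from 4a - \tfrac{48}{77}b - \tfrac{260}{77} → 0
  normal form = 0.
Since the normal form is 0, p ∈ I.

The remainder on division by a Gröbner basis is unique — it is the normal form.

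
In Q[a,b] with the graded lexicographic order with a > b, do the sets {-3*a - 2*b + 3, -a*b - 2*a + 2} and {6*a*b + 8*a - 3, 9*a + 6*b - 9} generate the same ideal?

No, the ideals differ.

Two ideals are equal iff their reduced Gröbner bases coincide (the reduced basis is unique for a fixed ordering).
Buchberger on the first generating set:
f_1 = -3*a - 2*b + 3, LT = a.
f_2 = -a*b - 2*a + 2, LT = a*b.

S(f_1,f_2): lcm = a*b. S = 2/3*b**2 - 2*a - b + 2.
  leading term b**2: no divisor's leading term divides it; move 2/3*b**2 to the remainder.
  leading term a: subtract (2/3)·f_1 from -2*a - b + 2 → 1/3*b
  leading term b: no divisor's leading term divides it; move 1/3*b to the remainder.
  remainder 2/3*b**2 + 1/3*b ≠ 0; add g_3 = 2/3*b**2 + 1/3*b to the basis.

The other S-polynomials (S(f_1,g_3), S(f_2,g_3)) all reduce to 0 modulo the current basis, so we have a Gröbner basis.
Inter-reduce: drop elements whose leading term is divisible by another's, tail-reduce, and make monic.
Reduced Gröbner basis: {b**2 + 1/2*b, a + 2/3*b - 1}.

Buchberger on the second generating set:
h_1 = 6*a*b + 8*a - 3, LT = a*b.
h_2 = 9*a + 6*b - 9, LT = a.

S(h_1,h_2): lcm = a*b. S = -2/3*b**2 + 4/3*a + b - 1/2.
  leading term b**2: no divisor's leading term divides it; move -2/3*b**2 to the remainder.
  leading term a: subtract (4/27)·h_2 from 4/3*a + b - 1/2 → 1/9*b + 5/6
  leading term b: no divisor's leading term divides it; move 1/9*b to the remainder.
  leading term 1: no divisor's leading term divides it; move 5/6 to the remainder.
  remainder -2/3*b**2 + 1/9*b + 5/6 ≠ 0; add k_3 = -2/3*b**2 + 1/9*b + 5/6 to the basis.

The other S-polynomials (S(h_1,k_3), S(h_2,k_3)) all reduce to 0 modulo the current basis, so we have a Gröbner basis.
Inter-reduce: drop elements whose leading term is divisible by another's, tail-reduce, and make monic.
Reduced Gröbner basis: {b**2 - 1/6*b - 5/4, a + 2/3*b - 1}.

These differ, so the ideals are not equal.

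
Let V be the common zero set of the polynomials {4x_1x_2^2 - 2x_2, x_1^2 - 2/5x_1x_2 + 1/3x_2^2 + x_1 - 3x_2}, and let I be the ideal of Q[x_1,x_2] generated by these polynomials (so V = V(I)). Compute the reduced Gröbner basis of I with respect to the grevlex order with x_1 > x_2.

G = {x_2^4 - 9x_2^3 + 3/2x_1x_2 - 3/5x_2^2 + 3/2x_2, x_1x_2^2 - 1/2x_2, x_1^2 - 2/5x_1x_2 + 1/3x_2^2 + x_1 - 3x_2}

f_1 = 4x_1x_2^2 - 2x_2, LT = x_1x_2^2.
f_2 = x_1^2 - 2/5x_1x_2 + 1/3x_2^2 + x_1 - 3x_2, LT = x_1^2.

S(f_1,f_2): lcm = x_1^2x_2^2. S = 2/5x_1x_2^3 - 1/3x_2^4 - x_1x_2^2 + 3x_2^3 - 1/2x_1x_2.
  leading term x_1x_2^3: subtract (1/10x_2)·f_1 from 2/5x_1x_2^3 - 1/3x_2^4 - x_1x_2^2 + 3x_2^3 - 1/2x_1x_2 → -1/3x_2^4 - x_1x_2^2 + 3x_2^3 - 1/2x_1x_2 + 1/5x_2^2
  leading term x_2^4: no divisor's leading term divides it; move -1/3x_2^4 to the remainder.
  leading term x_1x_2^2: subtract (-1/4)·f_1 from -x_1x_2^2 + 3x_2^3 - 1/2x_1x_2 + 1/5x_2^2 → 3x_2^3 - 1/2x_1x_2 + 1/5x_2^2 - 1/2x_2
  leading term x_2^3: no divisor's leading term divides it; move 3x_2^3 to the remainder.
  leading term x_1x_2: no divisor's leading term divides it; move -1/2x_1x_2 to the remainder.
  leading term x_2^2: no divisor's leading term divides it; move 1/5x_2^2 to the remainder.
  leading term x_2: no divisor's leading term divides it; move -1/2x_2 to the remainder.
  remainder -1/3x_2^4 + 3x_2^3 - 1/2x_1x_2 + 1/5x_2^2 - 1/2x_2 ≠ 0; add g_3 = -1/3x_2^4 + 3x_2^3 - 1/2x_1x_2 + 1/5x_2^2 - 1/2x_2 to the basis.

The other S-polynomials (S(f_1,g_3), S(f_2,g_3)) all reduce to 0 modulo the current basis, so we have a Gröbner basis.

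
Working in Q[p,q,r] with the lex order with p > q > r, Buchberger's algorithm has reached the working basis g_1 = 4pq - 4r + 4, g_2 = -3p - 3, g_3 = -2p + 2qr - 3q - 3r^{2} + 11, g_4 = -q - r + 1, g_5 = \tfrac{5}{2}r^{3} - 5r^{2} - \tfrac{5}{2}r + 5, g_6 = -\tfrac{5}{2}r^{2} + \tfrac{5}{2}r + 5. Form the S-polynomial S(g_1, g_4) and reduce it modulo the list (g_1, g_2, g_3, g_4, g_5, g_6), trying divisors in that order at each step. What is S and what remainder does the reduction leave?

lcm(LM(g_1), LM(g_4)) = pq.
S = (lcm/LT(g_1))·g_1 − (lcm/LT(g_4))·g_4 = -pr + p - r + 1.
Reduce S modulo (g_1, g_2, g_3, g_4, g_5, g_6) in that order:
  leading term pr: subtract (\tfrac{1}{3}r)·g_2 from -pr + p - r + 1 → p + 1
  leading term p: subtract (-\tfrac{1}{3})·g_2 from p + 1 → 0
The remainder is 0, so this S-polynomial contributes no new basis element.

S(g_1, g_4) = -pr + p - r + 1; remainder on division = 0.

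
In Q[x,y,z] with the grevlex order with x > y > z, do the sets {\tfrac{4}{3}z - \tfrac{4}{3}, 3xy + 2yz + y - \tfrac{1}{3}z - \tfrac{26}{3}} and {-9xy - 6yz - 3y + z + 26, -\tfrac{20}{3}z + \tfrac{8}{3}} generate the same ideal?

Since reduced Gröbner bases are canonical representatives of ideals under a given ordering, it suffices to compute and compare them.
Buchberger on the first generating set:
f_1 = \tfrac{4}{3}z - \tfrac{4}{3}, LT = z.
f_2 = 3xy + 2yz + y - \tfrac{1}{3}z - \tfrac{26}{3}, LT = xy.

The S-polynomials (S(f_1,f_2)) all reduce to 0 modulo the current basis, so we have a Gröbner basis.
Inter-reduce: drop elements whose leading term is divisible by another's, tail-reduce, and make monic.
Reduced Gröbner basis: {xy + y - 3, z - 1}.

Buchberger on the second generating set:
h_1 = -9xy - 6yz - 3y + z + 26, LT = xy.
h_2 = -\tfrac{20}{3}z + \tfrac{8}{3}, LT = z.

The S-polynomials (S(h_1,h_2)) all reduce to 0 modulo the current basis, so we have a Gröbner basis.
Inter-reduce: drop elements whose leading term is divisible by another's, tail-reduce, and make monic.
Reduced Gröbner basis: {xy + \tfrac{3}{5}y - \tfrac{44}{15}, z - \tfrac{2}{5}}.

These differ, so the ideals are not equal.
The same test decides containment: I ⊆ J iff every generator of I reduces to 0 modulo a Gröbner basis of J.

No, the ideals differ.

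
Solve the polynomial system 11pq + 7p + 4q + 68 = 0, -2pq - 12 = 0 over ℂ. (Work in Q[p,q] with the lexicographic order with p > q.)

Compute a lex Gröbner basis by Buchberger's algorithm.
f_1 = 11pq + 7p + 4q + 68, LT = pq.
f_2 = -2pq - 12, LT = pq.

S(f_1,f_2): lcm = pq. S = 7/11p + 4/11q + 2/11.
  reduce S modulo (f_1, f_2):
  remainder 7/11p + 4/11q + 2/11 ≠ 0; add h_3 = 7/11p + 4/11q + 2/11 to the basis.

S(f_1,h_3): lcm = pq. S = 7/11p - 4/7q^2 + 6/77q + 68/11.
  reduce S modulo (f_1, f_2, h_3):
  remainder -4/7q^2 - 2/7q + 6 ≠ 0; add h_4 = -4/7q^2 - 2/7q + 6 to the basis.

The other S-polynomials (S(f_2,h_3), S(f_1,h_4), S(f_2,h_4), S(h_3,h_4)) all reduce to 0 modulo the current basis, so we have a Gröbner basis.
Inter-reduce: drop elements whose leading term is divisible by another's, tail-reduce, and make monic.
Reduced Gröbner basis: {p + 4/7q + 2/7, q^2 + 1/2q - 21/2}.

From the last basis element, q^2 + 1/2q - 21/2 = 0, so q takes values in {-7/2, 3}. Each choice, substituted upward through the basis, yields the corresponding point(s) of the solution set.
  q = -7/2: the earlier basis element becomes p - 12/7 = 0, giving p = 12/7 — point (12/7, -7/2).
  q = 3: the earlier basis element becomes p + 2 = 0, giving p = -2 — point (-2, 3).

{(12/7, -7/2), (-2, 3)}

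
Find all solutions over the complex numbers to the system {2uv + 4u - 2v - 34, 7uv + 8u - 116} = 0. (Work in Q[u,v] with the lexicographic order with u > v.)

Compute a lex Gröbner basis by Buchberger's algorithm.
f_1 = 2uv + 4u - 2v - 34, LT = uv.
f_2 = 7uv + 8u - 116, LT = uv.

S(f_1,f_2): lcm = uv. S = \tfrac{6}{7}u - v - \tfrac{3}{7}.
  leading term u: no divisor's leading term divides it; move \tfrac{6}{7}u to the remainder.
  leading term v: no divisor's leading term divides it; move -v to the remainder.
  leading term 1: no divisor's leading term divides it; move -\tfrac{3}{7} to the remainder.
  remainder \tfrac{6}{7}u - v - \tfrac{3}{7} ≠ 0; add h_3 = \tfrac{6}{7}u - v - \tfrac{3}{7} to the basis.

S(f_1,h_3): lcm = uv. S = 2u + \tfrac{7}{6}v^{2} - \tfrac{1}{2}v - 17.
  leading term u: subtract (\tfrac{7}{3})·h_3 from 2u + \tfrac{7}{6}v^{2} - \tfrac{1}{2}v - 17 → \tfrac{7}{6}v^{2} + \tfrac{11}{6}v - 16
  leading term v^{2}: no divisor's leading term divides it; move \tfrac{7}{6}v^{2} to the remainder.
  leading term v: no divisor's leading term divides it; move \tfrac{11}{6}v to the remainder.
  leading term 1: no divisor's leading term divides it; move -16 to the remainder.
  remainder \tfrac{7}{6}v^{2} + \tfrac{11}{6}v - 16 ≠ 0; add h_4 = \tfrac{7}{6}v^{2} + \tfrac{11}{6}v - 16 to the basis.

The other S-polynomials (S(f_2,h_3), S(f_1,h_4), S(f_2,h_4), S(h_3,h_4)) all reduce to 0 modulo the current basis, so we have a Gröbner basis.
Inter-reduce: drop elements whose leading term is divisible by another's, tail-reduce, and make monic.
Reduced Gröbner basis: {u - \tfrac{7}{6}v - \tfrac{1}{2}, v^{2} + \tfrac{11}{7}v - \tfrac{96}{7}}.

From the last basis element, v^{2} + \tfrac{11}{7}v - \tfrac{96}{7} = 0, so v takes values in {-32/7, 3}. Each choice, substituted upward through the basis, yields the corresponding point(s) of the solution set.
  v = -32/7: the earlier basis element becomes u + \tfrac{29}{6} = 0, giving u = -29/6 — point (-29/6, -32/7).
  v = 3: the earlier basis element becomes u - 4 = 0, giving u = 4 — point (4, 3).

{(-29/6, -32/7), (4, 3)}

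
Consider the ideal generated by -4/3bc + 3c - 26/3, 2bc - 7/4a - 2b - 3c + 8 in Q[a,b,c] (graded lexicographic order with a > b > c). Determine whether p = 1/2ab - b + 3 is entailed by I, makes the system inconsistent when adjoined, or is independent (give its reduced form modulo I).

First compute the reduced Gröbner basis of I by Buchberger's algorithm.
f_1 = -4/3bc + 3c - 26/3, LT = bc.
f_2 = 2bc - 7/4a - 2b - 3c + 8, LT = bc.

S(f_1,f_2): lcm = bc. S = 7/8a + b - 3/4c + 5/2.
  leading term a: no divisor's leading term divides it; move 7/8a to the remainder.
  leading term b: no divisor's leading term divides it; move b to the remainder.
  leading term c: no divisor's leading term divides it; move -3/4c to the remainder.
  leading term 1: no divisor's leading term divides it; move 5/2 to the remainder.
  remainder 7/8a + b - 3/4c + 5/2 ≠ 0; add h_3 = 7/8a + b - 3/4c + 5/2 to the basis.

S(f_1,h_3): leading monomials are coprime, so the S-polynomial reduces to 0 (Buchberger's first criterion).
S(f_2,h_3): leading monomials are coprime, so the S-polynomial reduces to 0 (Buchberger's first criterion).
Every S-polynomial of the final basis reduces to 0, so we have a Gröbner basis.
Inter-reduce: drop elements whose leading term is divisible by another's, tail-reduce, and make monic.
Reduced Gröbner basis: {bc - 9/4c + 13/2, a + 8/7b - 6/7c + 20/7}.
Label its elements g_1 = bc - 9/4c + 13/2, g_2 = a + 8/7b - 6/7c + 20/7.

Reduce p = 1/2ab - b + 3 modulo G:
  leading term ab: subtract (1/2b)·g_2 from 1/2ab - b + 3 → -4/7b^2 + 3/7bc - 17/7b + 3
  leading term b^2: no divisor's leading term divides it; move -4/7b^2 to the remainder.
  leading term bc: subtract (3/7)·g_1 from 3/7bc - 17/7b + 3 → -17/7b + 27/28c + 3/14
  leading term b: no divisor's leading term divides it; move -17/7b to the remainder.
  leading term c: no divisor's leading term divides it; move 27/28c to the remainder.
  leading term 1: no divisor's leading term divides it; move 3/14 to the remainder.
  normal form = -4/7b^2 - 17/7b + 27/28c + 3/14.
The normal form is nonzero, so p ∉ I. Since p minus its normal form lies in I, I + (p) = I + (r) where r = -4/7b^2 - 17/7b + 27/28c + 3/14; decide whether this ideal is the whole ring.
Run Buchberger on G together with r (pairs among the g_i already reduce to 0 since G is a Gröbner basis):
g_1 = bc - 9/4c + 13/2, LT = bc.
g_2 = a + 8/7b - 6/7c + 20/7, LT = a.
r = -4/7b^2 - 17/7b + 27/28c + 3/14, LT = b^2.

S(g_1,g_2): leading monomials are coprime, so the S-polynomial reduces to 0 (Buchberger's first criterion).
S(g_1,r): lcm = b^2c. S = -13/2bc + 27/16c^2 + 13/2b + 3/8c.
  leading term bc: subtract (-13/2)·g_1 from -13/2bc + 27/16c^2 + 13/2b + 3/8c → 27/16c^2 + 13/2b - 57/4c + 169/4
  leading term c^2: no divisor's leading term divides it; move 27/16c^2 to the remainder.
  leading term b: no divisor's leading term divides it; move 13/2b to the remainder.
  leading term c: no divisor's leading term divides it; move -57/4c to the remainder.
  leading term 1: no divisor's leading term divides it; move 169/4 to the remainder.
  remainder 27/16c^2 + 13/2b - 57/4c + 169/4 ≠ 0; add m_4 = 27/16c^2 + 13/2b - 57/4c + 169/4 to the basis.

S(g_2,r): leading monomials are coprime, so the S-polynomial reduces to 0 (Buchberger's first criterion).
S(g_1,m_4): lcm = bc^2. S = -104/27b^2 + 76/9bc - 9/4c^2 - 676/27b + 13/2c.
  leading term b^2: subtract (182/27)·r from -104/27b^2 + 76/9bc - 9/4c^2 - 676/27b + 13/2c → 76/9bc - 9/4c^2 - 26/3b - 13/9
  leading term bc: subtract (76/9)·g_1 from 76/9bc - 9/4c^2 - 26/3b - 13/9 → -9/4c^2 - 26/3b + 19c - 169/3
  leading term c^2: subtract (-4/3)·m_4 from -9/4c^2 - 26/3b + 19c - 169/3 → 0
  remainder 0.

S(g_2,m_4): leading monomials are coprime, so the S-polynomial reduces to 0 (Buchberger's first criterion).
S(r,m_4): leading monomials are coprime, so the S-polynomial reduces to 0 (Buchberger's first criterion).
Every S-polynomial of the final basis reduces to 0, so we have a Gröbner basis.
Inter-reduce: drop elements whose leading term is divisible by another's, tail-reduce, and make monic.
Reduced Gröbner basis: {b^2 + 17/4b - 27/16c - 3/8, bc - 9/4c + 13/2, c^2 + 104/27b - 76/9c + 676/27, a + 8/7b - 6/7c + 20/7}.
The reduced Gröbner basis of I + (p) is {b^2 + 17/4b - 27/16c - 3/8, bc - 9/4c + 13/2, c^2 + 104/27b - 76/9c + 676/27, a + 8/7b - 6/7c + 20/7} ≠ {1}, a proper ideal, so the enlarged system stays consistent: p is independent of I, with normal form -4/7b^2 - 17/7b + 27/28c + 3/14.

1/2ab - b + 3 is independent of I; its normal form modulo I is -4/7b^2 - 17/7b + 27/28c + 3/14.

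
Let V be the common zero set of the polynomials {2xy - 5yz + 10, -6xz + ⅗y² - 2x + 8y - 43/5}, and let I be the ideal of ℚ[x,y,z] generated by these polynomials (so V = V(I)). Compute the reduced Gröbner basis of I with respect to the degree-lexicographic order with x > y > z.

Buchberger's algorithm terminates because the ascending chain of leading-term ideals stabilizes.

f_1 = 2xy - 5yz + 10, LT = xy.
f_2 = -6xz + ⅗y² - 2x + 8y - 43/5, LT = xz.

S(f_1,f_2): lcm = xyz. S = 1/10y³ - 5/2yz² - ⅓xy + 4/3y² - 43/30y + 5z.
  leading term y³: no divisor's leading term divides it; move 1/10y³ to the remainder.
  leading term yz²: no divisor's leading term divides it; move -5/2yz² to the remainder.
  leading term xy: subtract (-⅙)·f_1 from -⅓xy + 4/3y² - 43/30y + 5z → 4/3y² - ⅚yz - 43/30y + 5z + 5/3
  leading term y²: no divisor's leading term divides it; move 4/3y² to the remainder.
  leading term yz: no divisor's leading term divides it; move -⅚yz to the remainder.
  leading term y: no divisor's leading term divides it; move -43/30y to the remainder.
  leading term z: no divisor's leading term divides it; move 5z to the remainder.
  leading term 1: no divisor's leading term divides it; move 5/3 to the remainder.
  remainder 1/10y³ - 5/2yz² + 4/3y² - ⅚yz - 43/30y + 5z + 5/3 ≠ 0; add g_3 = 1/10y³ - 5/2yz² + 4/3y² - ⅚yz - 43/30y + 5z + 5/3 to the basis.

The other S-polynomials (S(f_1,g_3), S(f_2,g_3)) all reduce to 0 modulo the current basis, so we have a Gröbner basis.

G = {y³ - 25yz² + 40/3y² - 25/3yz - 43/3y + 50z + 50/3, xy - 5/2yz + 5, xz - 1/10y² + ⅓x - 4/3y + 43/30}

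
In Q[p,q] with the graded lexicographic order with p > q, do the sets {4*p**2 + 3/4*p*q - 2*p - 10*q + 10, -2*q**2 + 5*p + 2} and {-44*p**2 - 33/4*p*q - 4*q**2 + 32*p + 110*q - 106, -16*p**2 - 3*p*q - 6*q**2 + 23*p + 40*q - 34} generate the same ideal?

For a fixed monomial order, each ideal has a unique reduced Gröbner basis; comparing bases decides equality.
Buchberger on the first generating set:
f_1 = 4*p**2 + 3/4*p*q - 2*p - 10*q + 10, LT = p**2.
f_2 = -2*q**2 + 5*p + 2, LT = q**2.

The S-polynomials (S(f_1,f_2)) all reduce to 0 modulo the current basis, so we have a Gröbner basis.
Inter-reduce: drop elements whose leading term is divisible by another's, tail-reduce, and make monic.
Reduced Gröbner basis: {p**2 + 3/16*p*q - 1/2*p - 5/2*q + 5/2, q**2 - 5/2*p - 1}.

Buchberger on the second generating set:
h_1 = -44*p**2 - 33/4*p*q - 4*q**2 + 32*p + 110*q - 106, LT = p**2.
h_2 = -16*p**2 - 3*p*q - 6*q**2 + 23*p + 40*q - 34, LT = p**2.

S(h_1,h_2): lcm = p**2. S = -25/88*q**2 + 125/176*p + 25/88.
  leading term q**2: no divisor's leading term divides it; move -25/88*q**2 to the remainder.
  leading term p: no divisor's leading term divides it; move 125/176*p to the remainder.
  leading term 1: no divisor's leading term divides it; move 25/88 to the remainder.
  remainder -25/88*q**2 + 125/176*p + 25/88 ≠ 0; add k_3 = -25/88*q**2 + 125/176*p + 25/88 to the basis.

The other S-polynomials (S(h_1,k_3), S(h_2,k_3)) all reduce to 0 modulo the current basis, so we have a Gröbner basis.
Inter-reduce: drop elements whose leading term is divisible by another's, tail-reduce, and make monic.
Reduced Gröbner basis: {p**2 + 3/16*p*q - 1/2*p - 5/2*q + 5/2, q**2 - 5/2*p - 1}.

These coincide, so the ideals are equal.

Yes, the ideals are equal.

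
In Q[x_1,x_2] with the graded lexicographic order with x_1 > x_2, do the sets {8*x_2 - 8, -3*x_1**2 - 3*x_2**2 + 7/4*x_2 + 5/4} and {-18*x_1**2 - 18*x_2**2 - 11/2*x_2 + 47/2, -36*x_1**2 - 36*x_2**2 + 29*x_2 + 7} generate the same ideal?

Yes, the ideals are equal.

For a fixed monomial order, each ideal has a unique reduced Gröbner basis; comparing bases decides equality.
Buchberger on the first generating set:
f_1 = 8*x_2 - 8, LT = x_2.
f_2 = -3*x_1**2 - 3*x_2**2 + 7/4*x_2 + 5/4, LT = x_1**2.

The S-polynomials (S(f_1,f_2)) all reduce to 0 modulo the current basis, so we have a Gröbner basis.
Inter-reduce: drop elements whose leading term is divisible by another's, tail-reduce, and make monic.
Reduced Gröbner basis: {x_1**2, x_2 - 1}.

Buchberger on the second generating set:
h_1 = -18*x_1**2 - 18*x_2**2 - 11/2*x_2 + 47/2, LT = x_1**2.
h_2 = -36*x_1**2 - 36*x_2**2 + 29*x_2 + 7, LT = x_1**2.

S(h_1,h_2): lcm = x_1**2. S = 10/9*x_2 - 10/9.
  reduce S modulo (h_1, h_2):
  remainder 10/9*x_2 - 10/9 ≠ 0; add k_3 = 10/9*x_2 - 10/9 to the basis.

The other S-polynomials (S(h_1,k_3), S(h_2,k_3)) all reduce to 0 modulo the current basis, so we have a Gröbner basis.
Inter-reduce: drop elements whose leading term is divisible by another's, tail-reduce, and make monic.
Reduced Gröbner basis: {x_1**2, x_2 - 1}.

The two bases agree; hence the ideals are identical.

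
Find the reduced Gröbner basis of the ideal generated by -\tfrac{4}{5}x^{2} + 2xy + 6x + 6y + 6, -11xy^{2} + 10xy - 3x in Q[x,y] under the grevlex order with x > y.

G = {xy^{2} - \tfrac{10}{11}xy + \tfrac{3}{11}x, y^{3} + \tfrac{1}{11}y^{2} - \tfrac{7}{11}y + \tfrac{3}{11}, x^{2} - \tfrac{5}{2}xy - \tfrac{15}{2}x - \tfrac{15}{2}y - \tfrac{15}{2}}

f_1 = -\tfrac{4}{5}x^{2} + 2xy + 6x + 6y + 6, LT = x^{2}.
f_2 = -11xy^{2} + 10xy - 3x, LT = xy^{2}.

S(f_1,f_2): lcm = x^{2}y^{2}. S = -\tfrac{5}{2}xy^{3} + \tfrac{10}{11}x^{2}y - \tfrac{15}{2}xy^{2} - \tfrac{15}{2}y^{3} - \tfrac{3}{11}x^{2} - \tfrac{15}{2}y^{2}.
  leading term xy^{3}: subtract (\tfrac{5}{22}y)·f_2 from -\tfrac{5}{2}xy^{3} + \tfrac{10}{11}x^{2}y - \tfrac{15}{2}xy^{2} - \tfrac{15}{2}y^{3} - \tfrac{3}{11}x^{2} - \tfrac{15}{2}y^{2} → \tfrac{10}{11}x^{2}y - \tfrac{215}{22}xy^{2} - \tfrac{15}{2}y^{3} - \tfrac{3}{11}x^{2} + \tfrac{15}{22}xy - \tfrac{15}{2}y^{2}
  leading term x^{2}y: subtract (-\tfrac{25}{22}y)·f_1 from \tfrac{10}{11}x^{2}y - \tfrac{215}{22}xy^{2} - \tfrac{15}{2}y^{3} - \tfrac{3}{11}x^{2} + \tfrac{15}{22}xy - \tfrac{15}{2}y^{2} → -\tfrac{15}{2}xy^{2} - \tfrac{15}{2}y^{3} - \tfrac{3}{11}x^{2} + \tfrac{15}{2}xy - \tfrac{15}{22}y^{2} + \tfrac{75}{11}y
  leading term xy^{2}: subtract (\tfrac{15}{22})·f_2 from -\tfrac{15}{2}xy^{2} - \tfrac{15}{2}y^{3} - \tfrac{3}{11}x^{2} + \tfrac{15}{2}xy - \tfrac{15}{22}y^{2} + \tfrac{75}{11}y → -\tfrac{15}{2}y^{3} - \tfrac{3}{11}x^{2} + \tfrac{15}{22}xy - \tfrac{15}{22}y^{2} + \tfrac{45}{22}x + \tfrac{75}{11}y
  leading term y^{3}: no divisor's leading term divides it; move -\tfrac{15}{2}y^{3} to the remainder.
  leading term x^{2}: subtract (\tfrac{15}{44})·f_1 from -\tfrac{3}{11}x^{2} + \tfrac{15}{22}xy - \tfrac{15}{22}y^{2} + \tfrac{45}{22}x + \tfrac{75}{11}y → -\tfrac{15}{22}y^{2} + \tfrac{105}{22}y - \tfrac{45}{22}
  leading term y^{2}: no divisor's leading term divides it; move -\tfrac{15}{22}y^{2} to the remainder.
  leading term y: no divisor's leading term divides it; move \tfrac{105}{22}y to the remainder.
  leading term 1: no divisor's leading term divides it; move -\tfrac{45}{22} to the remainder.
  remainder -\tfrac{15}{2}y^{3} - \tfrac{15}{22}y^{2} + \tfrac{105}{22}y - \tfrac{45}{22} ≠ 0; add g_3 = -\tfrac{15}{2}y^{3} - \tfrac{15}{22}y^{2} + \tfrac{105}{22}y - \tfrac{45}{22} to the basis.

S(f_1,g_3): leading monomials are coprime, so the S-polynomial reduces to 0 (Buchberger's first criterion).
S(f_2,g_3): lcm = xy^{3}. S = -xy^{2} + \tfrac{10}{11}xy - \tfrac{3}{11}x.
  leading term xy^{2}: subtract (\tfrac{1}{11})·f_2 from -xy^{2} + \tfrac{10}{11}xy - \tfrac{3}{11}x → 0
  remainder 0.

Every S-polynomial of the final basis reduces to 0, so we have a Gröbner basis.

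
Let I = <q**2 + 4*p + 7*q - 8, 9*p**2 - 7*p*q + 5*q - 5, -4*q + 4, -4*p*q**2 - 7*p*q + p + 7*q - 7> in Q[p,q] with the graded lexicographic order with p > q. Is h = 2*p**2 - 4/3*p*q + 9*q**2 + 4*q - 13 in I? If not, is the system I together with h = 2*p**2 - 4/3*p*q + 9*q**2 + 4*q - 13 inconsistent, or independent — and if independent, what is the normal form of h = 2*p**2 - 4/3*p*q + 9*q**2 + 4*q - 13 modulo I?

2*p**2 - 4/3*p*q + 9*q**2 + 4*q - 13 lies in I (it reduces to 0).

First compute the reduced Gröbner basis of I by Buchberger's algorithm.
f_1 = q**2 + 4*p + 7*q - 8, LT = q**2.
f_2 = 9*p**2 - 7*p*q + 5*q - 5, LT = p**2.
f_3 = -4*q + 4, LT = q.
f_4 = -4*p*q**2 - 7*p*q + p + 7*q - 7, LT = p*q**2.

S(f_1,f_3): lcm = q**2. S = 4*p + 8*q - 8.
  leading term p: no divisor's leading term divides it; move 4*p to the remainder.
  leading term q: subtract (-2)·f_3 from 8*q - 8 → 0
  remainder 4*p ≠ 0; add k_5 = 4*p to the basis.

The other S-polynomials (S(f_1,f_2), S(f_1,f_4), S(f_2,f_3), S(f_2,f_4), S(f_3,f_4), S(f_1,k_5), S(f_2,k_5), S(f_3,k_5), S(f_4,k_5)) all reduce to 0 modulo the current basis, so we have a Gröbner basis.
Inter-reduce: drop elements whose leading term is divisible by another's, tail-reduce, and make monic.
Reduced Gröbner basis: {p, q - 1}.
Label its elements g_1 = p, g_2 = q - 1.

Reduce h = 2*p**2 - 4/3*p*q + 9*q**2 + 4*q - 13 modulo G:
  leading term p**2: subtract (2*p)·g_1 from 2*p**2 - 4/3*p*q + 9*q**2 + 4*q - 13 → -4/3*p*q + 9*q**2 + 4*q - 13
  leading term p*q: subtract (-4/3*q)·g_1 from -4/3*p*q + 9*q**2 + 4*q - 13 → 9*q**2 + 4*q - 13
  leading term q**2: subtract (9*q)·g_2 from 9*q**2 + 4*q - 13 → 13*q - 13
  leading term q: subtract (13)·g_2 from 13*q - 13 → 0
  normal form = 0.
Since the normal form is 0, h ∈ I.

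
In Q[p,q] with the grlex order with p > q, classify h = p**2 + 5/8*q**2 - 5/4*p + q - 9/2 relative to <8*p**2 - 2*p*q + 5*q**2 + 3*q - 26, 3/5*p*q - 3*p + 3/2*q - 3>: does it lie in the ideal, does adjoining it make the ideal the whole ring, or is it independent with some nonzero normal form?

p**2 + 5/8*q**2 - 5/4*p + q - 9/2 lies in I (it reduces to 0).

First compute the reduced Gröbner basis of I by Buchberger's algorithm.
f_1 = 8*p**2 - 2*p*q + 5*q**2 + 3*q - 26, LT = p**2.
f_2 = 3/5*p*q - 3*p + 3/2*q - 3, LT = p*q.

S(f_1,f_2): lcm = p**2*q. S = -1/4*p*q**2 + 5/8*q**3 + 5*p**2 - 5/2*p*q + 3/8*q**2 + 5*p - 13/4*q.
  leading term p*q**2: subtract (-5/12*q)·f_2 from -1/4*p*q**2 + 5/8*q**3 + 5*p**2 - 5/2*p*q + 3/8*q**2 + 5*p - 13/4*q → 5/8*q**3 + 5*p**2 - 15/4*p*q + q**2 + 5*p - 9/2*q
  leading term q**3: no divisor's leading term divides it; move 5/8*q**3 to the remainder.
  leading term p**2: subtract (5/8)·f_1 from 5*p**2 - 15/4*p*q + q**2 + 5*p - 9/2*q → -5/2*p*q - 17/8*q**2 + 5*p - 51/8*q + 65/4
  leading term p*q: subtract (-25/6)·f_2 from -5/2*p*q - 17/8*q**2 + 5*p - 51/8*q + 65/4 → -17/8*q**2 - 15/2*p - 1/8*q + 15/4
  leading term q**2: no divisor's leading term divides it; move -17/8*q**2 to the remainder.
  leading term p: no divisor's leading term divides it; move -15/2*p to the remainder.
  leading term q: no divisor's leading term divides it; move -1/8*q to the remainder.
  leading term 1: no divisor's leading term divides it; move 15/4 to the remainder.
  remainder 5/8*q**3 - 17/8*q**2 - 15/2*p - 1/8*q + 15/4 ≠ 0; add k_3 = 5/8*q**3 - 17/8*q**2 - 15/2*p - 1/8*q + 15/4 to the basis.

The other S-polynomials (S(f_1,k_3), S(f_2,k_3)) all reduce to 0 modulo the current basis, so we have a Gröbner basis.
Inter-reduce: drop elements whose leading term is divisible by another's, tail-reduce, and make monic.
Reduced Gröbner basis: {q**3 - 17/5*q**2 - 12*p - 1/5*q + 6, p**2 + 5/8*q**2 - 5/4*p + q - 9/2, p*q - 5*p + 5/2*q - 5}.
Label its elements g_1 = q**3 - 17/5*q**2 - 12*p - 1/5*q + 6, g_2 = p**2 + 5/8*q**2 - 5/4*p + q - 9/2, g_3 = p*q - 5*p + 5/2*q - 5.

Reduce h = p**2 + 5/8*q**2 - 5/4*p + q - 9/2 modulo G:
  leading term p**2: subtract (1)·g_2 from p**2 + 5/8*q**2 - 5/4*p + q - 9/2 → 0
  normal form = 0.
Since the normal form is 0, h ∈ I.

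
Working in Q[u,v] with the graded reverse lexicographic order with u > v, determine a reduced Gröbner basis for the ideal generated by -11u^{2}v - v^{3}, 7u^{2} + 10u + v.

G = {v^{3} - \tfrac{110}{7}uv - \tfrac{11}{7}v^{2}, u^{2} + \tfrac{10}{7}u + \tfrac{1}{7}v}

This is the nonlinear analogue of row-reducing a linear system.

f_1 = -11u^{2}v - v^{3}, LT = u^{2}v.
f_2 = 7u^{2} + 10u + v, LT = u^{2}.

S(f_1,f_2): lcm = u^{2}v. S = \tfrac{1}{11}v^{3} - \tfrac{10}{7}uv - \tfrac{1}{7}v^{2}.
  reduce S modulo (f_1, f_2):
  remainder \tfrac{1}{11}v^{3} - \tfrac{10}{7}uv - \tfrac{1}{7}v^{2} ≠ 0; add g_3 = \tfrac{1}{11}v^{3} - \tfrac{10}{7}uv - \tfrac{1}{7}v^{2} to the basis.

The other S-polynomials (S(f_1,g_3), S(f_2,g_3)) all reduce to 0 modulo the current basis, so we have a Gröbner basis.
Inter-reduce: drop elements whose leading term is divisible by another's, tail-reduce, and make monic.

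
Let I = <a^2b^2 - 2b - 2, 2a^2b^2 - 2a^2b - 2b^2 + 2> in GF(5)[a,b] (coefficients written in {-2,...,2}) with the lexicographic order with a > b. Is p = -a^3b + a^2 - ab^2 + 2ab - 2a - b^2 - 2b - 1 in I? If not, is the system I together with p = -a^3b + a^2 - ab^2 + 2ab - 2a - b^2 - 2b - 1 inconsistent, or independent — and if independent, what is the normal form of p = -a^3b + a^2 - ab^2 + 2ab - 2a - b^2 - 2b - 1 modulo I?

-a^3b + a^2 - ab^2 + 2ab - 2a - b^2 - 2b - 1 lies in I (it reduces to 0).

First compute the reduced Gröbner basis of I by Buchberger's algorithm.
f_1 = a^2b^2 - 2b - 2, LT = a^2b^2.
f_2 = 2a^2b^2 - 2a^2b - 2b^2 + 2, LT = a^2b^2.

S(f_1,f_2): lcm = a^2b^2. S = a^2b + b^2 - 2b + 2.
  leading term a^2b: no divisor's leading term divides it; move a^2b to the remainder.
  leading term b^2: no divisor's leading term divides it; move b^2 to the remainder.
  leading term b: no divisor's leading term divides it; move -2b to the remainder.
  leading term 1: no divisor's leading term divides it; move 2 to the remainder.
  remainder a^2b + b^2 - 2b + 2 ≠ 0; add h_3 = a^2b + b^2 - 2b + 2 to the basis.

S(f_1,h_3): lcm = a^2b^2. S = -b^3 + 2b^2 + b - 2.
  leading term b^3: no divisor's leading term divides it; move -b^3 to the remainder.
  leading term b^2: no divisor's leading term divides it; move 2b^2 to the remainder.
  leading term b: no divisor's leading term divides it; move b to the remainder.
  leading term 1: no divisor's leading term divides it; move -2 to the remainder.
  remainder -b^3 + 2b^2 + b - 2 ≠ 0; add h_4 = -b^3 + 2b^2 + b - 2 to the basis.

S(f_1,h_4): lcm = a^2b^3. S = 2a^2b^2 + a^2b - 2a^2 - 2b^2 - 2b.
  leading term a^2b^2: subtract (2)·f_1 from 2a^2b^2 + a^2b - 2a^2 - 2b^2 - 2b → a^2b - 2a^2 - 2b^2 + 2b - 1
  leading term a^2b: subtract (1)·h_3 from a^2b - 2a^2 - 2b^2 + 2b - 1 → -2a^2 + 2b^2 - b + 2
  leading term a^2: no divisor's leading term divides it; move -2a^2 to the remainder.
  leading term b^2: no divisor's leading term divides it; move 2b^2 to the remainder.
  leading term b: no divisor's leading term divides it; move -b to the remainder.
  leading term 1: no divisor's leading term divides it; move 2 to the remainder.
  remainder -2a^2 + 2b^2 - b + 2 ≠ 0; add h_5 = -2a^2 + 2b^2 - b + 2 to the basis.

The other S-polynomials (S(f_2,h_3), S(f_2,h_4), S(h_3,h_4), S(f_1,h_5), S(f_2,h_5), S(h_3,h_5), S(h_4,h_5)) all reduce to 0 modulo the current basis, so we have a Gröbner basis.
Inter-reduce: drop elements whose leading term is divisible by another's, tail-reduce, and make monic.
Reduced Gröbner basis: {a^2 - b^2 - 2b - 1, b^3 - 2b^2 - b + 2}.
Label its elements g_1 = a^2 - b^2 - 2b - 1, g_2 = b^3 - 2b^2 - b + 2.

Reduce p = -a^3b + a^2 - ab^2 + 2ab - 2a - b^2 - 2b - 1 modulo G:
  leading term a^3b: subtract (-ab)·g_1 from -a^3b + a^2 - ab^2 + 2ab - 2a - b^2 - 2b - 1 → a^2 - ab^3 + 2ab^2 + ab - 2a - b^2 - 2b - 1
  leading term a^2: subtract (1)·g_1 from a^2 - ab^3 + 2ab^2 + ab - 2a - b^2 - 2b - 1 → -ab^3 + 2ab^2 + ab - 2a
  leading term ab^3: subtract (-a)·g_2 from -ab^3 + 2ab^2 + ab - 2a → 0
  normal form = 0.
Since the normal form is 0, p ∈ I.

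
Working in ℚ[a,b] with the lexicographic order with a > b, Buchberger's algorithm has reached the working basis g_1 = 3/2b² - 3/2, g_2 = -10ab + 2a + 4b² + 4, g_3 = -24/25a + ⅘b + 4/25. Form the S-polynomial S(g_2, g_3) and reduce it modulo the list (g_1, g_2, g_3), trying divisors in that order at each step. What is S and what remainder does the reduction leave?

S(g_2, g_3) = -⅕a + 13/30b² + ⅙b - ⅖; remainder on division = 0.

lcm(LM(g_2), LM(g_3)) = ab.
S = (lcm/LT(g_2))·g_2 − (lcm/LT(g_3))·g_3 = -⅕a + 13/30b² + ⅙b - ⅖.
Reduce S modulo (g_1, g_2, g_3) in that order:
  leading term a: subtract (5/24)·g_3 from -⅕a + 13/30b² + ⅙b - ⅖ → 13/30b² - 13/30
  leading term b²: subtract (13/45)·g_1 from 13/30b² - 13/30 → 0
The remainder is 0, so this S-polynomial contributes no new basis element.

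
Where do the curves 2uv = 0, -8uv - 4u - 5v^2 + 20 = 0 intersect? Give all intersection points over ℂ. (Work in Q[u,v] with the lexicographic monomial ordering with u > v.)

Compute a lex Gröbner basis by Buchberger's algorithm.
f_1 = 2uv, LT = uv.
f_2 = -8uv - 4u - 5v^2 + 20, LT = uv.

S(f_1,f_2): lcm = uv. S = -1/2u - 5/8v^2 + 5/2.
  leading term u: no divisor's leading term divides it; move -1/2u to the remainder.
  leading term v^2: no divisor's leading term divides it; move -5/8v^2 to the remainder.
  leading term 1: no divisor's leading term divides it; move 5/2 to the remainder.
  remainder -1/2u - 5/8v^2 + 5/2 ≠ 0; add h_3 = -1/2u - 5/8v^2 + 5/2 to the basis.

S(f_1,h_3): lcm = uv. S = -5/4v^3 + 5v.
  leading term v^3: no divisor's leading term divides it; move -5/4v^3 to the remainder.
  leading term v: no divisor's leading term divides it; move 5v to the remainder.
  remainder -5/4v^3 + 5v ≠ 0; add h_4 = -5/4v^3 + 5v to the basis.

The other S-polynomials (S(f_2,h_3), S(f_1,h_4), S(f_2,h_4), S(h_3,h_4)) all reduce to 0 modulo the current basis, so we have a Gröbner basis.
Inter-reduce: drop elements whose leading term is divisible by another's, tail-reduce, and make monic.
Reduced Gröbner basis: {u + 5/4v^2 - 5, v^3 - 4v}.

Elimination: the polynomial v^3 - 4v lies in the elimination ideal for v, so v ∈ {-2, 0, 2}. For each such v, the remaining basis elements (now univariate) give the rest of the solution.
  v = -2: the earlier basis element becomes u = 0, giving u = 0 — point (0, -2).
  v = 0: the earlier basis element becomes u - 5 = 0, giving u = 5 — point (5, 0).
  v = 2: the earlier basis element becomes u = 0, giving u = 0 — point (0, 2).
Check: every point annihilates each of the original generators.
A lex Gröbner basis triangularizes the system, enabling back-substitution.

{(0, -2), (5, 0), (0, 2)}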